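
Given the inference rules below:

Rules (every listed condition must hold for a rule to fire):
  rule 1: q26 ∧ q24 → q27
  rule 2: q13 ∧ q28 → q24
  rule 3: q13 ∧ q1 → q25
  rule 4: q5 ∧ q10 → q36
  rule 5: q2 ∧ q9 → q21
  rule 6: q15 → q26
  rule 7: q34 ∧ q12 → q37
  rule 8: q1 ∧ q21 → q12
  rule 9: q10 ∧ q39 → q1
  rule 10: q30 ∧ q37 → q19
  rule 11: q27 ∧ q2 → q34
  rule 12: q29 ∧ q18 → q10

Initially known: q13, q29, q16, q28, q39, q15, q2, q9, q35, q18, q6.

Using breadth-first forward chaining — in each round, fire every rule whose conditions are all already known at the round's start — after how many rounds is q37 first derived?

4

[1] rule 2 [q13 ∧ q28 → q24]; rule 5 [q2 ∧ q9 → q21]; rule 6 [q15 → q26]; rule 12 [q29 ∧ q18 → q10]. ⇒ new: q24, q21, q26, q10.
[2] rule 1 [q26 ∧ q24 → q27]; rule 9 [q10 ∧ q39 → q1]. ⇒ new: q27, q1.
[3] rule 3 [q13 ∧ q1 → q25]; rule 8 [q1 ∧ q21 → q12]; rule 11 [q27 ∧ q2 → q34]. ⇒ new: q25, q12, q34.
[4] rule 7 [q34 ∧ q12 → q37]. ⇒ new: q37.
q37 first appears in round 4.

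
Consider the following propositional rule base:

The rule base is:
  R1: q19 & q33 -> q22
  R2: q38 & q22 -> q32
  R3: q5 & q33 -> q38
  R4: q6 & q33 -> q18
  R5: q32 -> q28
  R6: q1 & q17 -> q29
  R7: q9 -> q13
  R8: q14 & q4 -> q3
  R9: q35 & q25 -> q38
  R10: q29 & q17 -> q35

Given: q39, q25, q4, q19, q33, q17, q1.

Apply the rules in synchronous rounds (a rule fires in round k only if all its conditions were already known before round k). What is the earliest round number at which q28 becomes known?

5

Round 1 fires R1, R6, giving q22, q29.
Round 2 fires R10, giving q35.
Round 3 fires R9, giving q38.
Round 4 fires R2, giving q32.
Round 5 fires R5, giving q28.
q28 first appears in round 5.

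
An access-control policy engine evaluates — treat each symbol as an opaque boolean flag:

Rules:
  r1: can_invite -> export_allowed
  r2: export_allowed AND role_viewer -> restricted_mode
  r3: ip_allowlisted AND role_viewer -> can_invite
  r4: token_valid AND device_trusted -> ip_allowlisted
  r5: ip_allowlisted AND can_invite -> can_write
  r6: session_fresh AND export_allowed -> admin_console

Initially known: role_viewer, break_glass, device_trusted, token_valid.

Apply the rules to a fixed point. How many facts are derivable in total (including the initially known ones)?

[1] r4 [token_valid AND device_trusted -> ip_allowlisted]. ⇒ new: ip_allowlisted.
[2] r3 [ip_allowlisted AND role_viewer -> can_invite]. ⇒ new: can_invite.
[3] r1 [can_invite -> export_allowed]; r5 [ip_allowlisted AND can_invite -> can_write]. ⇒ new: export_allowed, can_write.
[4] r2 [export_allowed AND role_viewer -> restricted_mode]. ⇒ new: restricted_mode.
Closure: {break_glass, can_invite, can_write, device_trusted, export_allowed, ip_allowlisted, restricted_mode, role_viewer, token_valid} — 9 facts.

9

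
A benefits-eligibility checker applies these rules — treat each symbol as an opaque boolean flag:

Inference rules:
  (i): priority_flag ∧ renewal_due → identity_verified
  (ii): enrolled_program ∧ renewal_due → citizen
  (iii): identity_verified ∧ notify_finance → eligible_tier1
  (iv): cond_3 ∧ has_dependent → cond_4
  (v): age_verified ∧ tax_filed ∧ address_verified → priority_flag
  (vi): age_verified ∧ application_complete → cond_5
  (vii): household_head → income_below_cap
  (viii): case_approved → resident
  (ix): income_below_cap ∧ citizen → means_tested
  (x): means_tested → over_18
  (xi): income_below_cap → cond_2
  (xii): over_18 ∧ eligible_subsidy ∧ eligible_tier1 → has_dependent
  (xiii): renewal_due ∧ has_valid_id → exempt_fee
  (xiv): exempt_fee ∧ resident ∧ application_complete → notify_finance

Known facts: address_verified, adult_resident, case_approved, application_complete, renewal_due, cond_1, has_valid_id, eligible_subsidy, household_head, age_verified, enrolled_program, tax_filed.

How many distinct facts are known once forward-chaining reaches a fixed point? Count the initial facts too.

25

Round 1: (ii) [enrolled_program ∧ renewal_due → citizen]; (v) [age_verified ∧ tax_filed ∧ address_verified → priority_flag]; (vi) [age_verified ∧ application_complete → cond_5]; (vii) [household_head → income_below_cap]; (viii) [case_approved → resident]; (xiii) [renewal_due ∧ has_valid_id → exempt_fee]. New: citizen, priority_flag, cond_5, income_below_cap, resident, exempt_fee.
Round 2: (i) [priority_flag ∧ renewal_due → identity_verified]; (ix) [income_below_cap ∧ citizen → means_tested]; (xi) [income_below_cap → cond_2]; (xiv) [exempt_fee ∧ resident ∧ application_complete → notify_finance]. New: identity_verified, means_tested, cond_2, notify_finance.
Round 3: (iii) [identity_verified ∧ notify_finance → eligible_tier1]; (x) [means_tested → over_18]. New: eligible_tier1, over_18.
Round 4: (xii) [over_18 ∧ eligible_subsidy ∧ eligible_tier1 → has_dependent]. New: has_dependent.
Closure: {address_verified, adult_resident, age_verified, application_complete, case_approved, citizen, cond_1, cond_2, cond_5, eligible_subsidy, eligible_tier1, enrolled_program, exempt_fee, has_dependent, has_valid_id, household_head, identity_verified, income_below_cap, means_tested, notify_finance, over_18, priority_flag, renewal_due, resident, tax_filed} — 25 facts.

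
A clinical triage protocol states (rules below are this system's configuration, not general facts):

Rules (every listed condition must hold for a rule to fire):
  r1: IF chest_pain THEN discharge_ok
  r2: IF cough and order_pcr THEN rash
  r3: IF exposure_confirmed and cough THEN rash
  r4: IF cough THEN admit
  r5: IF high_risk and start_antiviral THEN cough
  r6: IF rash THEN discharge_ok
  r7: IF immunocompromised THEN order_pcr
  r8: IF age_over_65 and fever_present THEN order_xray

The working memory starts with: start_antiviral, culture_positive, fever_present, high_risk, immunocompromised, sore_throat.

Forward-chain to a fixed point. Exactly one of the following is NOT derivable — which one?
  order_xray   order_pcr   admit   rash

[1] r5 [IF high_risk and start_antiviral THEN cough]; r7 [IF immunocompromised THEN order_pcr]. ⇒ new: cough, order_pcr.
[2] r2 [IF cough and order_pcr THEN rash]; r4 [IF cough THEN admit]. ⇒ new: rash, admit.
[3] r6 [IF rash THEN discharge_ok]. ⇒ new: discharge_ok.
Derived: rash (round 2), order_pcr (round 1), admit (round 2). order_xray never appears in any round.

order_xray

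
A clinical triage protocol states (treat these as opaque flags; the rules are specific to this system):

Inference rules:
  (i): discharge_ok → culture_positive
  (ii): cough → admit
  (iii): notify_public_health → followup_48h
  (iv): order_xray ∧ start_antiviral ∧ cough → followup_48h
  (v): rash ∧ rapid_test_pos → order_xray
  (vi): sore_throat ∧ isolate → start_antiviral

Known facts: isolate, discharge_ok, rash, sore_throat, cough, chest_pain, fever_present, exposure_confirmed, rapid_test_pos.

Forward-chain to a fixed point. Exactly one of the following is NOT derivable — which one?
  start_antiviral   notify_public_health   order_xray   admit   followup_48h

Round 1 — (i), (ii), (v), (vi), derive culture_positive, admit, order_xray, start_antiviral.
Round 2 — (iv), derive followup_48h.
Derived: order_xray (round 1), start_antiviral (round 1), followup_48h (round 2), admit (round 1). notify_public_health never appears in any round.

notify_public_health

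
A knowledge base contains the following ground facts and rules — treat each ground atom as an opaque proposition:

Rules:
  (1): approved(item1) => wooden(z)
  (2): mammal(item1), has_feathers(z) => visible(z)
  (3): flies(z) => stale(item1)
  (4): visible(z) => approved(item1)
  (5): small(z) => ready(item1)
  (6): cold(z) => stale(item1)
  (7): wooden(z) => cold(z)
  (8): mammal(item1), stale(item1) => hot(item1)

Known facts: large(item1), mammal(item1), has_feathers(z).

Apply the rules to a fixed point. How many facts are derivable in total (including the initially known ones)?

Round 1 fires (2), giving visible(z).
Round 2 fires (4), giving approved(item1).
Round 3 fires (1), giving wooden(z).
Round 4 fires (7), giving cold(z).
Round 5 fires (6), giving stale(item1).
Round 6 fires (8), giving hot(item1).
Closure: {approved(item1), cold(z), has_feathers(z), hot(item1), large(item1), mammal(item1), stale(item1), visible(z), wooden(z)} — 9 facts.

9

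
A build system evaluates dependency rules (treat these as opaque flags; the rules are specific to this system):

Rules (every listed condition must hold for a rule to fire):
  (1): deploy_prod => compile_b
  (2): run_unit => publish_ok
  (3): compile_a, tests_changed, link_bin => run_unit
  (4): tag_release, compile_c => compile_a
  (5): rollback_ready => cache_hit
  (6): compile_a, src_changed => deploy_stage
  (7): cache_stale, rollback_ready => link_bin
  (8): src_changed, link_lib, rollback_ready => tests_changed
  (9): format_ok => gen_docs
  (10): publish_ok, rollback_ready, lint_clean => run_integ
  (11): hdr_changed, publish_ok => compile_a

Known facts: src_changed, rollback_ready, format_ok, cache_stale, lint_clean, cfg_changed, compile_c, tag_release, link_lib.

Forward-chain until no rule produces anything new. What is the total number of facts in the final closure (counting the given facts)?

18

Round 1 — (4), (5), (7), (8), (9), derive compile_a, cache_hit, link_bin, tests_changed, gen_docs.
Round 2 — (3), (6), derive run_unit, deploy_stage.
Round 3 — (2), derive publish_ok.
Round 4 — (10), derive run_integ.
Closure: {cache_hit, cache_stale, cfg_changed, compile_a, compile_c, deploy_stage, format_ok, gen_docs, link_bin, link_lib, lint_clean, publish_ok, rollback_ready, run_integ, run_unit, src_changed, tag_release, tests_changed} — 18 facts.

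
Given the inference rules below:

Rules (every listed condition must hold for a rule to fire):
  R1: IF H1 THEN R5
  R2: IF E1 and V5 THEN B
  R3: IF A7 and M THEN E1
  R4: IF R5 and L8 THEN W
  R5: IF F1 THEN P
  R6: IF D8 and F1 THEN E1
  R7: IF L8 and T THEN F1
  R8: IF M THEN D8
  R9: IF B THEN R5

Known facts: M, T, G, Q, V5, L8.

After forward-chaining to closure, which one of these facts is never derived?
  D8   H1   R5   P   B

[1] R7 [IF L8 and T THEN F1]; R8 [IF M THEN D8]. ⇒ new: F1, D8.
[2] R5 [IF F1 THEN P]; R6 [IF D8 and F1 THEN E1]. ⇒ new: P, E1.
[3] R2 [IF E1 and V5 THEN B]. ⇒ new: B.
[4] R9 [IF B THEN R5]. ⇒ new: R5.
[5] R4 [IF R5 and L8 THEN W]. ⇒ new: W.
Derived: B (round 3), R5 (round 4), D8 (round 1), P (round 2). H1 never appears in any round.

H1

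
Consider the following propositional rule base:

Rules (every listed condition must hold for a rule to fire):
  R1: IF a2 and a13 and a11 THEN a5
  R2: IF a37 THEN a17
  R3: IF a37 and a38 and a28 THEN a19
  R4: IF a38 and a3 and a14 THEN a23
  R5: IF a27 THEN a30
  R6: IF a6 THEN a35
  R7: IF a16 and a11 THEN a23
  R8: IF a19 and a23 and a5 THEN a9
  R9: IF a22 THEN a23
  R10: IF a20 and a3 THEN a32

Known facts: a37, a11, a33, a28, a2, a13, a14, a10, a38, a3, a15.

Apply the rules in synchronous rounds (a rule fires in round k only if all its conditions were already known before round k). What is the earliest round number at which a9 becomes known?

2

Round 1 fires R1, R2, R3, R4, giving a5, a17, a19, a23.
Round 2 fires R8, giving a9.
a9 first appears in round 2.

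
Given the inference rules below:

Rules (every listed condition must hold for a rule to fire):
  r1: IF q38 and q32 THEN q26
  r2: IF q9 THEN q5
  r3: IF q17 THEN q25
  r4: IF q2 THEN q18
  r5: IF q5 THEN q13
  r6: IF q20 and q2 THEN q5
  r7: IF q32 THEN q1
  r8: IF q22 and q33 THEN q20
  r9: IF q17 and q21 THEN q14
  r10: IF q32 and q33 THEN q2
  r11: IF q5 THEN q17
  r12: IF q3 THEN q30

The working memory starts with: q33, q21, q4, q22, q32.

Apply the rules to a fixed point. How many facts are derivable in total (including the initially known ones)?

[1] r7 [IF q32 THEN q1]; r8 [IF q22 and q33 THEN q20]; r10 [IF q32 and q33 THEN q2]. ⇒ new: q1, q20, q2.
[2] r4 [IF q2 THEN q18]; r6 [IF q20 and q2 THEN q5]. ⇒ new: q18, q5.
[3] r5 [IF q5 THEN q13]; r11 [IF q5 THEN q17]. ⇒ new: q13, q17.
[4] r3 [IF q17 THEN q25]; r9 [IF q17 and q21 THEN q14]. ⇒ new: q25, q14.
Closure: {q1, q13, q14, q17, q18, q2, q20, q21, q22, q25, q32, q33, q4, q5} — 14 facts.

14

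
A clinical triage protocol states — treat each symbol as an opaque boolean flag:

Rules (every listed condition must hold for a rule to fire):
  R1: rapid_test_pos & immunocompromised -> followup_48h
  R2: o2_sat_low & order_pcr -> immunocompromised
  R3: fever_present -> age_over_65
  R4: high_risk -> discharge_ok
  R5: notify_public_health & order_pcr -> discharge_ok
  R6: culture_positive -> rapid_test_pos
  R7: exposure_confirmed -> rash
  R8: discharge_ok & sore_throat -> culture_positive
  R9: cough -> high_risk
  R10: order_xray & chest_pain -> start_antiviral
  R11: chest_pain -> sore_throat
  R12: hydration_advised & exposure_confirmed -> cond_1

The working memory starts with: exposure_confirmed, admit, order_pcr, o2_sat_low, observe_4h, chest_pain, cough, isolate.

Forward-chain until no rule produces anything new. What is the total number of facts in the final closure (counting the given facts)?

[1] R2 [o2_sat_low & order_pcr -> immunocompromised]; R7 [exposure_confirmed -> rash]; R9 [cough -> high_risk]; R11 [chest_pain -> sore_throat]. ⇒ new: immunocompromised, rash, high_risk, sore_throat.
[2] R4 [high_risk -> discharge_ok]. ⇒ new: discharge_ok.
[3] R8 [discharge_ok & sore_throat -> culture_positive]. ⇒ new: culture_positive.
[4] R6 [culture_positive -> rapid_test_pos]. ⇒ new: rapid_test_pos.
[5] R1 [rapid_test_pos & immunocompromised -> followup_48h]. ⇒ new: followup_48h.
Closure: {admit, chest_pain, cough, culture_positive, discharge_ok, exposure_confirmed, followup_48h, high_risk, immunocompromised, isolate, o2_sat_low, observe_4h, order_pcr, rapid_test_pos, rash, sore_throat} — 16 facts.

16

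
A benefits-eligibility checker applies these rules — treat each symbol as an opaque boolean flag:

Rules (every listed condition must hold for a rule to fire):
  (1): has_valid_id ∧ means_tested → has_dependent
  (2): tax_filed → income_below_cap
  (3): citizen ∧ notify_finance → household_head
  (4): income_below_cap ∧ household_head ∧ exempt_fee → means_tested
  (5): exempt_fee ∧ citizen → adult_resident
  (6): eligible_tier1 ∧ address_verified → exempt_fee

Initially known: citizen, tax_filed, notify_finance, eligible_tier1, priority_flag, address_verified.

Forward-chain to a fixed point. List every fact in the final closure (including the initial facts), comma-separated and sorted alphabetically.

Round 1: (2) [tax_filed → income_below_cap]; (3) [citizen ∧ notify_finance → household_head]; (6) [eligible_tier1 ∧ address_verified → exempt_fee]. Adds income_below_cap, household_head, exempt_fee.
Round 2: (4) [income_below_cap ∧ household_head ∧ exempt_fee → means_tested]; (5) [exempt_fee ∧ citizen → adult_resident]. Adds means_tested, adult_resident.

address_verified, adult_resident, citizen, eligible_tier1, exempt_fee, household_head, income_below_cap, means_tested, notify_finance, priority_flag, tax_filed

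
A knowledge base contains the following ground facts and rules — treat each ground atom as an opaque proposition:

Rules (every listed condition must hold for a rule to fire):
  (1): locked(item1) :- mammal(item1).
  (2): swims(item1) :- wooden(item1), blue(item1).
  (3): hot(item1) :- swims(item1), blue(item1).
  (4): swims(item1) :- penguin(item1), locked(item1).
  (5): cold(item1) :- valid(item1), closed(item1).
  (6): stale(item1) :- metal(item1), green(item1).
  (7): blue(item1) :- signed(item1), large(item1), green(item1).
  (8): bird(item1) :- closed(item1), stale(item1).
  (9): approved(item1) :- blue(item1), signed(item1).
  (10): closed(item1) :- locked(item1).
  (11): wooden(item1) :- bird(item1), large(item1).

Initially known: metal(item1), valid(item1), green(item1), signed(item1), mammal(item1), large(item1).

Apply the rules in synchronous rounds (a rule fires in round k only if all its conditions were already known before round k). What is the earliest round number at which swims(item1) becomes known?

Round 1 fires (1), (6), (7), giving locked(item1), stale(item1), blue(item1).
Round 2 fires (9), (10), giving approved(item1), closed(item1).
Round 3 fires (5), (8), giving cold(item1), bird(item1).
Round 4 fires (11), giving wooden(item1).
Round 5 fires (2), giving swims(item1).
swims(item1) first appears in round 5.

5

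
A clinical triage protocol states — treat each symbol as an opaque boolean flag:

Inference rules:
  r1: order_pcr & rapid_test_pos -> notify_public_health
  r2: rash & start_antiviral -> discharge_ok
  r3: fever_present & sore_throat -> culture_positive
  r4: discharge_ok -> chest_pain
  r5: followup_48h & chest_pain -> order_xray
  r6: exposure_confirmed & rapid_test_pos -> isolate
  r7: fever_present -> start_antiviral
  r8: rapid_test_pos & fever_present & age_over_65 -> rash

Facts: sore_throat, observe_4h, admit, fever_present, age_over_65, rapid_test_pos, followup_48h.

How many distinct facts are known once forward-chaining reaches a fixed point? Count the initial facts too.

13

Round 1: r3 [fever_present & sore_throat -> culture_positive]; r7 [fever_present -> start_antiviral]; r8 [rapid_test_pos & fever_present & age_over_65 -> rash]. Adds culture_positive, start_antiviral, rash.
Round 2: r2 [rash & start_antiviral -> discharge_ok]. Adds discharge_ok.
Round 3: r4 [discharge_ok -> chest_pain]. Adds chest_pain.
Round 4: r5 [followup_48h & chest_pain -> order_xray]. Adds order_xray.
Closure: {admit, age_over_65, chest_pain, culture_positive, discharge_ok, fever_present, followup_48h, observe_4h, order_xray, rapid_test_pos, rash, sore_throat, start_antiviral} — 13 facts.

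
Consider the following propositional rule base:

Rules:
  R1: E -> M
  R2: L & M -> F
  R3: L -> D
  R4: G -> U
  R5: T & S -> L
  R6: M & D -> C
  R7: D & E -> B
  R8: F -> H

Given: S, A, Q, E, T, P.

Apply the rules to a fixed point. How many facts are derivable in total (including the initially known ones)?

13

Round 1: R1 [E -> M]; R5 [T & S -> L]. New: M, L.
Round 2: R2 [L & M -> F]; R3 [L -> D]. New: F, D.
Round 3: R6 [M & D -> C]; R7 [D & E -> B]; R8 [F -> H]. New: C, B, H.
Closure: {A, B, C, D, E, F, H, L, M, P, Q, S, T} — 13 facts.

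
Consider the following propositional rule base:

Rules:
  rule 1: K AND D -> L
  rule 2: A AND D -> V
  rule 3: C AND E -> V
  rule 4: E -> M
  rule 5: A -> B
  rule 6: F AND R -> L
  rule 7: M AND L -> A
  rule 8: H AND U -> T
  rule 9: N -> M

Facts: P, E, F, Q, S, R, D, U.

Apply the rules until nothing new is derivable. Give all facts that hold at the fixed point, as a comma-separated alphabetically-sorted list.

A, B, D, E, F, L, M, P, Q, R, S, U, V

Round 1 — rule 4, rule 6, derive M, L.
Round 2 — rule 7, derive A.
Round 3 — rule 2, rule 5, derive V, B.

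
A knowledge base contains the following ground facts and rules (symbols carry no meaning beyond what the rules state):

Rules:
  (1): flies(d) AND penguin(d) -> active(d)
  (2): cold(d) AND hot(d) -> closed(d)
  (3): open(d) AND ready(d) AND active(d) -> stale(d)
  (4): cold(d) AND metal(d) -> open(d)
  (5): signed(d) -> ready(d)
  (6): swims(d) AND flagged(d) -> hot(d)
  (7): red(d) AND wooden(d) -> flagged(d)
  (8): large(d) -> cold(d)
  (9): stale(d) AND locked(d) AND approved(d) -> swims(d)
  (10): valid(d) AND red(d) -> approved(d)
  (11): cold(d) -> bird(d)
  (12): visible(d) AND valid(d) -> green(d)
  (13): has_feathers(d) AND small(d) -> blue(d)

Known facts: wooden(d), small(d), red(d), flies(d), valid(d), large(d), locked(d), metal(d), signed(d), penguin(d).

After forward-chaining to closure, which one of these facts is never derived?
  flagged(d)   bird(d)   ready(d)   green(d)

[1] (1) [flies(d) AND penguin(d) -> active(d)]; (5) [signed(d) -> ready(d)]; (7) [red(d) AND wooden(d) -> flagged(d)]; (8) [large(d) -> cold(d)]; (10) [valid(d) AND red(d) -> approved(d)]. ⇒ new: active(d), ready(d), flagged(d), cold(d), approved(d).
[2] (4) [cold(d) AND metal(d) -> open(d)]; (11) [cold(d) -> bird(d)]. ⇒ new: open(d), bird(d).
[3] (3) [open(d) AND ready(d) AND active(d) -> stale(d)]. ⇒ new: stale(d).
[4] (9) [stale(d) AND locked(d) AND approved(d) -> swims(d)]. ⇒ new: swims(d).
[5] (6) [swims(d) AND flagged(d) -> hot(d)]. ⇒ new: hot(d).
[6] (2) [cold(d) AND hot(d) -> closed(d)]. ⇒ new: closed(d).
Derived: bird(d) (round 2), ready(d) (round 1), flagged(d) (round 1). green(d) never appears in any round.

green(d)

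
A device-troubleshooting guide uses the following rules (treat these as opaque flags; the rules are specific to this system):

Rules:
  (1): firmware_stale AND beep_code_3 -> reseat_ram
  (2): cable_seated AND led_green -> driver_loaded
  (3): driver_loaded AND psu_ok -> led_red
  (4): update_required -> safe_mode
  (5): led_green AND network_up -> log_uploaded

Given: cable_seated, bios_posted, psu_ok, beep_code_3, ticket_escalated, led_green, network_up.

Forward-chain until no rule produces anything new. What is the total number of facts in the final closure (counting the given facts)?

Round 1 — (2), (5), derive driver_loaded, log_uploaded.
Round 2 — (3), derive led_red.
Closure: {beep_code_3, bios_posted, cable_seated, driver_loaded, led_green, led_red, log_uploaded, network_up, psu_ok, ticket_escalated} — 10 facts.

10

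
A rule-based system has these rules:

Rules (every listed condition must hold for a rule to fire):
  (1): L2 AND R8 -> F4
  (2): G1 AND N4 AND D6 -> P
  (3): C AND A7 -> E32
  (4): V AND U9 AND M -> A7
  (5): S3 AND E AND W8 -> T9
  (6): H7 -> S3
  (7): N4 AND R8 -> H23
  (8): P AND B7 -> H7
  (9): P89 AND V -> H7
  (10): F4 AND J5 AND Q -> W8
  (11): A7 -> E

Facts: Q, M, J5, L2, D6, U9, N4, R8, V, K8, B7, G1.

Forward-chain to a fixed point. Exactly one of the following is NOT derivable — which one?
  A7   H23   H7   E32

Round 1 fires (1), (2), (4), (7), giving F4, P, A7, H23.
Round 2 fires (8), (10), (11), giving H7, W8, E.
Round 3 fires (6), giving S3.
Round 4 fires (5), giving T9.
Derived: H7 (round 2), H23 (round 1), A7 (round 1). E32 never appears in any round.

E32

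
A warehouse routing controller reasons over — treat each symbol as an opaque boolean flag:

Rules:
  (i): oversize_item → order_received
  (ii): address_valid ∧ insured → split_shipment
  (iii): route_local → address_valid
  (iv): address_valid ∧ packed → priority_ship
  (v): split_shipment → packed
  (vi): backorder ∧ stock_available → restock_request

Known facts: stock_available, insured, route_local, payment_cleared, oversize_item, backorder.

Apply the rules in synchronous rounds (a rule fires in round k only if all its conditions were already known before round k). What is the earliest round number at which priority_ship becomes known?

4

Round 1: (i) [oversize_item → order_received]; (iii) [route_local → address_valid]; (vi) [backorder ∧ stock_available → restock_request]. New: order_received, address_valid, restock_request.
Round 2: (ii) [address_valid ∧ insured → split_shipment]. New: split_shipment.
Round 3: (v) [split_shipment → packed]. New: packed.
Round 4: (iv) [address_valid ∧ packed → priority_ship]. New: priority_ship.
priority_ship first appears in round 4.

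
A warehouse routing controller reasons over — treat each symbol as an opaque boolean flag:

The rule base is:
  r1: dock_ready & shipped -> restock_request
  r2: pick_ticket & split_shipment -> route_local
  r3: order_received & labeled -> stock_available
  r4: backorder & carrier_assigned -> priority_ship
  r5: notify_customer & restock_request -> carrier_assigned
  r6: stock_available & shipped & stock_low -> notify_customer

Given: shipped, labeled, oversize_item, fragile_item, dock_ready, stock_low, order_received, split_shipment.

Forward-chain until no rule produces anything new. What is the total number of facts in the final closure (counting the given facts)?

12

Round 1: r1 [dock_ready & shipped -> restock_request]; r3 [order_received & labeled -> stock_available]. New: restock_request, stock_available.
Round 2: r6 [stock_available & shipped & stock_low -> notify_customer]. New: notify_customer.
Round 3: r5 [notify_customer & restock_request -> carrier_assigned]. New: carrier_assigned.
Closure: {carrier_assigned, dock_ready, fragile_item, labeled, notify_customer, order_received, oversize_item, restock_request, shipped, split_shipment, stock_available, stock_low} — 12 facts.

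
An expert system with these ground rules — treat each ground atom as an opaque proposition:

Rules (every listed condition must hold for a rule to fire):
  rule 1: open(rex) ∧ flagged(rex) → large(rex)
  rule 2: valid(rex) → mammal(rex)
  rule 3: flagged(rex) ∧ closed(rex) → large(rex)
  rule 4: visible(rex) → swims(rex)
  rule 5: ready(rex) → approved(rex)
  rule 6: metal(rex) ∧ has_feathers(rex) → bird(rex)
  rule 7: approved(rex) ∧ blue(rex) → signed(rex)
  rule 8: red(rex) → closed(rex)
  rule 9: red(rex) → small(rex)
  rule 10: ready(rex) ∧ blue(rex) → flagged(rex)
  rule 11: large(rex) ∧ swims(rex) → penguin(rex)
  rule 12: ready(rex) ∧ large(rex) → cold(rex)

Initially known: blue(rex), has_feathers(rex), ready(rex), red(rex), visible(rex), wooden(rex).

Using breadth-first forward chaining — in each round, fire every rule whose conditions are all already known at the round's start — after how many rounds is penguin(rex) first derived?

[1] rule 4 [visible(rex) → swims(rex)]; rule 5 [ready(rex) → approved(rex)]; rule 8 [red(rex) → closed(rex)]; rule 9 [red(rex) → small(rex)]; rule 10 [ready(rex) ∧ blue(rex) → flagged(rex)]. ⇒ new: swims(rex), approved(rex), closed(rex), small(rex), flagged(rex).
[2] rule 3 [flagged(rex) ∧ closed(rex) → large(rex)]; rule 7 [approved(rex) ∧ blue(rex) → signed(rex)]. ⇒ new: large(rex), signed(rex).
[3] rule 11 [large(rex) ∧ swims(rex) → penguin(rex)]; rule 12 [ready(rex) ∧ large(rex) → cold(rex)]. ⇒ new: penguin(rex), cold(rex).
penguin(rex) first appears in round 3.

3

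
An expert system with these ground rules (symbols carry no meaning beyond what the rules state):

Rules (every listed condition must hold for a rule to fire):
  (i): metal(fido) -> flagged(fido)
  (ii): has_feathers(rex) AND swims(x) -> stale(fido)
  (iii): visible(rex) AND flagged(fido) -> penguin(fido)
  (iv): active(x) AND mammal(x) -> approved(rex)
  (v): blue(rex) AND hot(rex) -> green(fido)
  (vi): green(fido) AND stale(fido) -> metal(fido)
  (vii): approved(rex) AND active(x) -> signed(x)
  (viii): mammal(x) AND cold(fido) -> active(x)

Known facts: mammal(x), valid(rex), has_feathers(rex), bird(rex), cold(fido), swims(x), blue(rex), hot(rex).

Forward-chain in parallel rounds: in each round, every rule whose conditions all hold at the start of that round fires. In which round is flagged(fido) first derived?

Round 1: (ii) [has_feathers(rex) AND swims(x) -> stale(fido)]; (v) [blue(rex) AND hot(rex) -> green(fido)]; (viii) [mammal(x) AND cold(fido) -> active(x)]. New: stale(fido), green(fido), active(x).
Round 2: (iv) [active(x) AND mammal(x) -> approved(rex)]; (vi) [green(fido) AND stale(fido) -> metal(fido)]. New: approved(rex), metal(fido).
Round 3: (i) [metal(fido) -> flagged(fido)]; (vii) [approved(rex) AND active(x) -> signed(x)]. New: flagged(fido), signed(x).
flagged(fido) first appears in round 3.

3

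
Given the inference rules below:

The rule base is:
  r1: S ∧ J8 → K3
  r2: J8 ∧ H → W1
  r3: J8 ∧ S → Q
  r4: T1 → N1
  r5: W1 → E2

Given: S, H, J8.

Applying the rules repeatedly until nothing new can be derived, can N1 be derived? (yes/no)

Round 1 — r1, r2, r3, derive K3, W1, Q.
Round 2 — r5, derive E2.
Fixed point reached. N1 is concluded only by r4; r4 needs T1 (never derived).

no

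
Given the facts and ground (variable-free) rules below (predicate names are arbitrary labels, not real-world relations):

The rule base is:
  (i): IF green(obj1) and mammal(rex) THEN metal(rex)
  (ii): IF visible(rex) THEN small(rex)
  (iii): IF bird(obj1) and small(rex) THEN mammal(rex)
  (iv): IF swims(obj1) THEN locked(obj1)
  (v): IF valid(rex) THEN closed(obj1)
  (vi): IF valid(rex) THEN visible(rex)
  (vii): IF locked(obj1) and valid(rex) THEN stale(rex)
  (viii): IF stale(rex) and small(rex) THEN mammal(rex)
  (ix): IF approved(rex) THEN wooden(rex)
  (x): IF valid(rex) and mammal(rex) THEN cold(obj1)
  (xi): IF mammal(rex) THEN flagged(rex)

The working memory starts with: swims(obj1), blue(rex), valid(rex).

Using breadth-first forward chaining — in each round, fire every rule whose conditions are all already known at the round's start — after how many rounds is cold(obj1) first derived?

4

Round 1 fires (iv), (v), (vi), giving locked(obj1), closed(obj1), visible(rex).
Round 2 fires (ii), (vii), giving small(rex), stale(rex).
Round 3 fires (viii), giving mammal(rex).
Round 4 fires (x), (xi), giving cold(obj1), flagged(rex).
cold(obj1) first appears in round 4.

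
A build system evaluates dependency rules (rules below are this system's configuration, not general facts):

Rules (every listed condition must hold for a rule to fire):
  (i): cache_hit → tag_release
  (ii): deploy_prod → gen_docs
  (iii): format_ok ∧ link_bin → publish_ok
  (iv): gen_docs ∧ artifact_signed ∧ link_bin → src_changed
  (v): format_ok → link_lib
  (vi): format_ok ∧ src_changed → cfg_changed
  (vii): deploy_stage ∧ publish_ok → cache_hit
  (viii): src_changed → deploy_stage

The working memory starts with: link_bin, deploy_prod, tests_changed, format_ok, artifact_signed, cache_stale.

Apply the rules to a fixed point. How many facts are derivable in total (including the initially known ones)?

14

[1] (ii) [deploy_prod → gen_docs]; (iii) [format_ok ∧ link_bin → publish_ok]; (v) [format_ok → link_lib]. ⇒ new: gen_docs, publish_ok, link_lib.
[2] (iv) [gen_docs ∧ artifact_signed ∧ link_bin → src_changed]. ⇒ new: src_changed.
[3] (vi) [format_ok ∧ src_changed → cfg_changed]; (viii) [src_changed → deploy_stage]. ⇒ new: cfg_changed, deploy_stage.
[4] (vii) [deploy_stage ∧ publish_ok → cache_hit]. ⇒ new: cache_hit.
[5] (i) [cache_hit → tag_release]. ⇒ new: tag_release.
Closure: {artifact_signed, cache_hit, cache_stale, cfg_changed, deploy_prod, deploy_stage, format_ok, gen_docs, link_bin, link_lib, publish_ok, src_changed, tag_release, tests_changed} — 14 facts.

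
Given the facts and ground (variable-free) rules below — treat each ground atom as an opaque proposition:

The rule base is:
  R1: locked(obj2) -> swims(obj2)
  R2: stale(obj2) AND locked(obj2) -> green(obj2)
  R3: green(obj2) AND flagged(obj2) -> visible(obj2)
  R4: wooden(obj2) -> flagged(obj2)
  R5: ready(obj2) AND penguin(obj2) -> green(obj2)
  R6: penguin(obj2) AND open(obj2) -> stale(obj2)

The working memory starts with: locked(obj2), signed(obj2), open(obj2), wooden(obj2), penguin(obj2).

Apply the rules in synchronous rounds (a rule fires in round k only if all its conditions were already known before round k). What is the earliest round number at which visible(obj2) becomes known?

3

[1] R1 [locked(obj2) -> swims(obj2)]; R4 [wooden(obj2) -> flagged(obj2)]; R6 [penguin(obj2) AND open(obj2) -> stale(obj2)]. ⇒ new: swims(obj2), flagged(obj2), stale(obj2).
[2] R2 [stale(obj2) AND locked(obj2) -> green(obj2)]. ⇒ new: green(obj2).
[3] R3 [green(obj2) AND flagged(obj2) -> visible(obj2)]. ⇒ new: visible(obj2).
visible(obj2) first appears in round 3.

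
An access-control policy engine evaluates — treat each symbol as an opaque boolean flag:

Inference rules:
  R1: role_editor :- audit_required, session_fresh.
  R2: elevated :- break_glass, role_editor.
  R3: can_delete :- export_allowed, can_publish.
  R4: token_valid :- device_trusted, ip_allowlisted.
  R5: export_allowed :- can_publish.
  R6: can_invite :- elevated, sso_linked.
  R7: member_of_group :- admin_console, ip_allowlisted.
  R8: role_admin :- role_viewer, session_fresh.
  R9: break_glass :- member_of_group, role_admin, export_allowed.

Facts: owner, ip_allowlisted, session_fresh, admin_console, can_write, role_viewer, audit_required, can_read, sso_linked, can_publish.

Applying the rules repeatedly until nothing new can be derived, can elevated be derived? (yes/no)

Round 1: R1 [role_editor :- audit_required, session_fresh.]; R5 [export_allowed :- can_publish.]; R7 [member_of_group :- admin_console, ip_allowlisted.]; R8 [role_admin :- role_viewer, session_fresh.]. New: role_editor, export_allowed, member_of_group, role_admin.
Round 2: R3 [can_delete :- export_allowed, can_publish.]; R9 [break_glass :- member_of_group, role_admin, export_allowed.]. New: can_delete, break_glass.
Round 3: R2 [elevated :- break_glass, role_editor.]. New: elevated.
Round 4: R6 [can_invite :- elevated, sso_linked.]. New: can_invite.
elevated appears in round 3, so it is derivable.

yes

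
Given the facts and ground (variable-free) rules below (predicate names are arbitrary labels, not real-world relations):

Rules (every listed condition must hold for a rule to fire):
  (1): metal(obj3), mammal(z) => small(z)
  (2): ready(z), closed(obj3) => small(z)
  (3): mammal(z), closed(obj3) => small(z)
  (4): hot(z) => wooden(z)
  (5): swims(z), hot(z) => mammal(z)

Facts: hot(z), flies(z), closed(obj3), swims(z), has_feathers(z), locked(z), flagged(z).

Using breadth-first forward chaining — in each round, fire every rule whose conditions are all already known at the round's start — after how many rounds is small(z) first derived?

[1] (4) [hot(z) => wooden(z)]; (5) [swims(z), hot(z) => mammal(z)]. ⇒ new: wooden(z), mammal(z).
[2] (3) [mammal(z), closed(obj3) => small(z)]. ⇒ new: small(z).
small(z) first appears in round 2.

2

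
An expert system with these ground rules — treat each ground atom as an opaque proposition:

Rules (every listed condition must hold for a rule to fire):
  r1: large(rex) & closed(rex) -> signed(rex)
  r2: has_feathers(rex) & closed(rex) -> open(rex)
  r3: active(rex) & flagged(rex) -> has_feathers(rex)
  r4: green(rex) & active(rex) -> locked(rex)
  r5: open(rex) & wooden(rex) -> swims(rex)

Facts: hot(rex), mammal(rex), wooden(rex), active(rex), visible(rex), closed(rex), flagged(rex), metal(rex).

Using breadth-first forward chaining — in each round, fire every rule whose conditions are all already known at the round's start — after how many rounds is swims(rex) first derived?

Round 1 fires r3, giving has_feathers(rex).
Round 2 fires r2, giving open(rex).
Round 3 fires r5, giving swims(rex).
swims(rex) first appears in round 3.

3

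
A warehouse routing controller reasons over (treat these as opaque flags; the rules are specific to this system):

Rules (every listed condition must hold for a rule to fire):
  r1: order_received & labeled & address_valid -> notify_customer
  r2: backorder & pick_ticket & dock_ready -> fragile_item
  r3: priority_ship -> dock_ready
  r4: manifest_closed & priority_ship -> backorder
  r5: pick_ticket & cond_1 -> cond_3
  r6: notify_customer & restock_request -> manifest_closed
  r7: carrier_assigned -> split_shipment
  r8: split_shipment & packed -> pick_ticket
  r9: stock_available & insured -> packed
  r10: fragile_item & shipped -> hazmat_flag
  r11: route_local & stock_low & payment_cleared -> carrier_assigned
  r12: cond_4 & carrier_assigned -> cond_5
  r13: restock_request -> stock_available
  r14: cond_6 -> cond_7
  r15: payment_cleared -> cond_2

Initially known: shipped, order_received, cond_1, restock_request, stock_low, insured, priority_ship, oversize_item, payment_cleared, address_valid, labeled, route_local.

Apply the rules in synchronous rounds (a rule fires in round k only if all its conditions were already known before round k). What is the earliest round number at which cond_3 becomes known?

Round 1 fires r1, r3, r11, r13, r15, giving notify_customer, dock_ready, carrier_assigned, stock_available, cond_2.
Round 2 fires r6, r7, r9, giving manifest_closed, split_shipment, packed.
Round 3 fires r4, r8, giving backorder, pick_ticket.
Round 4 fires r2, r5, giving fragile_item, cond_3.
cond_3 first appears in round 4.

4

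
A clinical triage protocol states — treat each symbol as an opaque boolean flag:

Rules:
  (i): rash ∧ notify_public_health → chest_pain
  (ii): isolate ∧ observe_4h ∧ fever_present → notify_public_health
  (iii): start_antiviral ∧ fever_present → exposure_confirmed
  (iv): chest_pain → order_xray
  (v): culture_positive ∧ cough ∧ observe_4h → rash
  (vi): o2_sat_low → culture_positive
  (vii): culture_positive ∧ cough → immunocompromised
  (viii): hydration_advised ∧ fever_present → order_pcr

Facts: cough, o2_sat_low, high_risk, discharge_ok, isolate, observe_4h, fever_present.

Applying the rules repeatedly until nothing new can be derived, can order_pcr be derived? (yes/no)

no

Round 1 — (ii), (vi), derive notify_public_health, culture_positive.
Round 2 — (v), (vii), derive rash, immunocompromised.
Round 3 — (i), derive chest_pain.
Round 4 — (iv), derive order_xray.
Fixed point reached. order_pcr is concluded only by (viii); (viii) needs hydration_advised (never derived).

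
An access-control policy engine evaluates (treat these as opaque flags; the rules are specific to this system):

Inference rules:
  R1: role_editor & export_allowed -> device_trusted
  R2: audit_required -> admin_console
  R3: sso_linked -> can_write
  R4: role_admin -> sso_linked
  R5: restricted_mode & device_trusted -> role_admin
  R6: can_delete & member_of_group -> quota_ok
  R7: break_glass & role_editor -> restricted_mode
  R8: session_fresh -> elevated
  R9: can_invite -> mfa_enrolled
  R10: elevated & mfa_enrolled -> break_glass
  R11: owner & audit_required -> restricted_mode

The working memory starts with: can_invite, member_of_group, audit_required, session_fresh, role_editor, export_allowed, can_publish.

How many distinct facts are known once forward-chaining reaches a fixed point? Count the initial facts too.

Round 1: R1 [role_editor & export_allowed -> device_trusted]; R2 [audit_required -> admin_console]; R8 [session_fresh -> elevated]; R9 [can_invite -> mfa_enrolled]. New: device_trusted, admin_console, elevated, mfa_enrolled.
Round 2: R10 [elevated & mfa_enrolled -> break_glass]. New: break_glass.
Round 3: R7 [break_glass & role_editor -> restricted_mode]. New: restricted_mode.
Round 4: R5 [restricted_mode & device_trusted -> role_admin]. New: role_admin.
Round 5: R4 [role_admin -> sso_linked]. New: sso_linked.
Round 6: R3 [sso_linked -> can_write]. New: can_write.
Closure: {admin_console, audit_required, break_glass, can_invite, can_publish, can_write, device_trusted, elevated, export_allowed, member_of_group, mfa_enrolled, restricted_mode, role_admin, role_editor, session_fresh, sso_linked} — 16 facts.

16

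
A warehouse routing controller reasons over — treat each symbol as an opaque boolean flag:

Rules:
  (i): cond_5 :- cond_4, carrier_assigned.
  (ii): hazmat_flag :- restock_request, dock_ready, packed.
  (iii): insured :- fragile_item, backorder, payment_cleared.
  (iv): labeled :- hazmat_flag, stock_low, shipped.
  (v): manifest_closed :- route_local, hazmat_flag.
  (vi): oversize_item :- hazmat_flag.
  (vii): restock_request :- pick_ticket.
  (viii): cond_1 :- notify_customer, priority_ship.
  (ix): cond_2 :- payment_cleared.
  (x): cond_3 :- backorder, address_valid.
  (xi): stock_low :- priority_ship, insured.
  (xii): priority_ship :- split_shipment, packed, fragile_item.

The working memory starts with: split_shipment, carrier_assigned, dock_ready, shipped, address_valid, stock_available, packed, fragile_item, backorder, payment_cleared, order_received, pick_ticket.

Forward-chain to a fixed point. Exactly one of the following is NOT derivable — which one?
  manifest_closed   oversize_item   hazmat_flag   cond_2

manifest_closed

[1] (iii) [insured :- fragile_item, backorder, payment_cleared.]; (vii) [restock_request :- pick_ticket.]; (ix) [cond_2 :- payment_cleared.]; (x) [cond_3 :- backorder, address_valid.]; (xii) [priority_ship :- split_shipment, packed, fragile_item.]. ⇒ new: insured, restock_request, cond_2, cond_3, priority_ship.
[2] (ii) [hazmat_flag :- restock_request, dock_ready, packed.]; (xi) [stock_low :- priority_ship, insured.]. ⇒ new: hazmat_flag, stock_low.
[3] (iv) [labeled :- hazmat_flag, stock_low, shipped.]; (vi) [oversize_item :- hazmat_flag.]. ⇒ new: labeled, oversize_item.
Derived: cond_2 (round 1), oversize_item (round 3), hazmat_flag (round 2). manifest_closed never appears in any round.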